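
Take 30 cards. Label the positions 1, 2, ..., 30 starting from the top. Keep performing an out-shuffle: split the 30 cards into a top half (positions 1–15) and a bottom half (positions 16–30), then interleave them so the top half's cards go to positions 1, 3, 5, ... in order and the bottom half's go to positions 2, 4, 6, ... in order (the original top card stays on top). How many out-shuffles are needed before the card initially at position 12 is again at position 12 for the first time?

Follow position 12 under repeated out-shuffles:
12 → 23 → 16 → 2 → 3 → 5 → 9 → 17 → ... → 12 (length 28)
It first returns after 28 out-shuffles.

28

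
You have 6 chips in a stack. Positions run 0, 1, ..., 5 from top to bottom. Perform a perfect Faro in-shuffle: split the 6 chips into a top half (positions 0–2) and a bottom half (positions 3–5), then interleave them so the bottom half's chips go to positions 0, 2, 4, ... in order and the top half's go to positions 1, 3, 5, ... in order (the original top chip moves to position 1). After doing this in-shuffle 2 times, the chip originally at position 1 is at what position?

0

Track the chip's position through each in-shuffle:
1 → 3 → 0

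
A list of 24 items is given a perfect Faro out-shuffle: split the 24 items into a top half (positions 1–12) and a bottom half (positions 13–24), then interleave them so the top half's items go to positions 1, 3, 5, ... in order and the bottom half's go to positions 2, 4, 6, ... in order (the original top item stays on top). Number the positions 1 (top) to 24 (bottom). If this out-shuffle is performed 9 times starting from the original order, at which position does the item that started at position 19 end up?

Track the item's position through each out-shuffle:
19 → 14 → 4 → 7 → 13 → 2 → 3 → 5 → 9 → 17

17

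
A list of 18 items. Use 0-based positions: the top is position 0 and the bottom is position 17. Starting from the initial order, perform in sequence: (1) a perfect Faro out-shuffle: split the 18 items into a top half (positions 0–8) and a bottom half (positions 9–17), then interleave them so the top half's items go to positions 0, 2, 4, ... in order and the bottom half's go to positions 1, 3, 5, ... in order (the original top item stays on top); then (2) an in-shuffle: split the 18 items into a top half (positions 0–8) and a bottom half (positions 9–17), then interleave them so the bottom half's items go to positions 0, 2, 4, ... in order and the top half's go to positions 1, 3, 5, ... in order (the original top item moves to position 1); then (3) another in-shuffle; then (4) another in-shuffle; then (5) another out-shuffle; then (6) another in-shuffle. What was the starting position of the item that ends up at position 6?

12

Undo the operations in reverse order, starting from position 6:
  undo op 6 (in-shuffle, from bottom half): 6 ← 12
  undo op 5 (out-shuffle, from top half): 12 ← 6
  undo op 4 (in-shuffle, from bottom half): 6 ← 12
  undo op 3 (in-shuffle, from bottom half): 12 ← 15
  undo op 2 (in-shuffle, from top half): 15 ← 7
  undo op 1 (out-shuffle, from bottom half): 7 ← 12
So the item at position 6 came from original position 12.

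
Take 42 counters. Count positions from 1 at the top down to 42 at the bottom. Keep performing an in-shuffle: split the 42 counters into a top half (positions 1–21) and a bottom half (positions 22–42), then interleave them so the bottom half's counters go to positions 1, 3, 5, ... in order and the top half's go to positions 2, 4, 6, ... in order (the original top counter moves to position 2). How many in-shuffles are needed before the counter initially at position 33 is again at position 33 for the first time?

Follow position 33 under repeated in-shuffles:
33 → 23 → 3 → 6 → 12 → 24 → 5 → 10 → 20 → 40 → 37 → 31 → 19 → 38 → 33
It first returns after 14 in-shuffles.

14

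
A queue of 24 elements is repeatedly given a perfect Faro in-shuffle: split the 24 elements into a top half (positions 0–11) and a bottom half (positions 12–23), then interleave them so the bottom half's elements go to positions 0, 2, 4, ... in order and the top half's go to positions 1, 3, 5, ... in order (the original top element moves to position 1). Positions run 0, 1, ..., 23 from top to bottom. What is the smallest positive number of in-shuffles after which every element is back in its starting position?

The in-shuffle permutes the 24 positions with cycle lengths [4, 20].
Every element is home exactly when every cycle has completed a whole number of laps, i.e. after lcm(4, 20) = 20 in-shuffles.

20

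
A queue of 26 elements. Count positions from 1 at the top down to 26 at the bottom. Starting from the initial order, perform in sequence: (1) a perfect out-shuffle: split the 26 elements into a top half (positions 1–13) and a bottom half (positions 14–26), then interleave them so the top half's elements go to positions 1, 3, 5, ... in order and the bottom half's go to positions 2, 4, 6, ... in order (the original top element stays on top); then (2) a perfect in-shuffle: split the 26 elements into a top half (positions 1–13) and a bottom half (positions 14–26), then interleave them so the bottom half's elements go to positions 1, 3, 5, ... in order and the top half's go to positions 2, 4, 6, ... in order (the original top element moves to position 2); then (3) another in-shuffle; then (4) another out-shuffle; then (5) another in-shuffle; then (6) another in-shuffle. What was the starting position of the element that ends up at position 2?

3

Undo the operations in reverse order, starting from position 2:
  undo op 6 (in-shuffle, from top half): 2 ← 1
  undo op 5 (in-shuffle, from bottom half): 1 ← 14
  undo op 4 (out-shuffle, from bottom half): 14 ← 20
  undo op 3 (in-shuffle, from top half): 20 ← 10
  undo op 2 (in-shuffle, from top half): 10 ← 5
  undo op 1 (out-shuffle, from top half): 5 ← 3
So the element at position 2 came from original position 3.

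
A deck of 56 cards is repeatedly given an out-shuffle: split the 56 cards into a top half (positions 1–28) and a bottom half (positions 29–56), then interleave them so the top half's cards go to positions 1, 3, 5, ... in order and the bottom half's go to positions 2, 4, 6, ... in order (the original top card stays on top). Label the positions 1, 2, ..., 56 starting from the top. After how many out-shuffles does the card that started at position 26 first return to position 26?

Follow position 26 under repeated out-shuffles:
26 → 51 → 46 → 36 → 16 → 31 → 6 → 11 → 21 → 41 → 26
It first returns after 10 out-shuffles.

10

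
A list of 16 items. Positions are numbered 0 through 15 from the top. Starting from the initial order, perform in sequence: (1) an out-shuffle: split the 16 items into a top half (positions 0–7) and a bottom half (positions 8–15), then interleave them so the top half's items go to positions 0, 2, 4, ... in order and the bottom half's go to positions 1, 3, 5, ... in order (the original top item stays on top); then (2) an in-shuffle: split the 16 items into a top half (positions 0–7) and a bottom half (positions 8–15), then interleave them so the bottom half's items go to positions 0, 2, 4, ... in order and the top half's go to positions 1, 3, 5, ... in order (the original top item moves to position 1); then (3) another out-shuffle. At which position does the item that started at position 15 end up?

Track the item from position 15 forward through each operation:
  after op 1 (out-shuffle): 15 → 15
  after op 2 (in-shuffle): 15 → 14
  after op 3 (out-shuffle): 14 → 13

13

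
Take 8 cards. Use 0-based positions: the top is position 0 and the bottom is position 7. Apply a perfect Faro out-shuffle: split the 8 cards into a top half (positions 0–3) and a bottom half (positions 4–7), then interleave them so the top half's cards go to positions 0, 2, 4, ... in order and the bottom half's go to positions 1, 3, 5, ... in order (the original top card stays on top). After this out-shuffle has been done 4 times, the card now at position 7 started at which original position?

7

Work backwards from position 7, undoing one out-shuffle at a time:
7 ← 7 ← 7 ← 7 ← 7
So the card now at position 7 started at position 7.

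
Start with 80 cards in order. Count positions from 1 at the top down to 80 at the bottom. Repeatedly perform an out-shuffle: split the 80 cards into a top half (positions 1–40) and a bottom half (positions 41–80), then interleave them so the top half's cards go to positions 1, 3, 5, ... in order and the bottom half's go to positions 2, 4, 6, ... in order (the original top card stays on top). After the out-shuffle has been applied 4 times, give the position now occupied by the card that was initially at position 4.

49

Track the card's position through each out-shuffle:
4 → 7 → 13 → 25 → 49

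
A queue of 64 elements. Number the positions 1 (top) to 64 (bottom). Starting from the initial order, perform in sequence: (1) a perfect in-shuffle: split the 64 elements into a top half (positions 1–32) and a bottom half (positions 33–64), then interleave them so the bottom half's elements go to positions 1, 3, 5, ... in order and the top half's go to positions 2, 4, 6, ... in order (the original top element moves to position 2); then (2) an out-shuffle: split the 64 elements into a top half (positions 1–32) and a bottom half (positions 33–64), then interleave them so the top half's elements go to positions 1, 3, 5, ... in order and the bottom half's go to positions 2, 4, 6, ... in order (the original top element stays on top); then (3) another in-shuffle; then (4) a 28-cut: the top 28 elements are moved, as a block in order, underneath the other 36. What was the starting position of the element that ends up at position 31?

Undo the operations in reverse order, starting from position 31:
  undo op 4 (cut 28): 31 ← 59
  undo op 3 (in-shuffle, from bottom half): 59 ← 62
  undo op 2 (out-shuffle, from bottom half): 62 ← 63
  undo op 1 (in-shuffle, from bottom half): 63 ← 64
So the element at position 31 came from original position 64.

64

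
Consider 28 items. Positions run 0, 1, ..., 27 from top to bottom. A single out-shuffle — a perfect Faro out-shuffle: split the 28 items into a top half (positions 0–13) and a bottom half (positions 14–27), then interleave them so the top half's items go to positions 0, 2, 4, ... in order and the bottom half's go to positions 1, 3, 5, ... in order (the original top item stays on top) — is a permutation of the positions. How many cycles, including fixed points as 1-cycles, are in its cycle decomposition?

5

Trace each unvisited position around until it returns:
(0) (1 2 4 8 16 5 ... len 18) (3 6 12 24 21 15) (9 18) (27)
5 cycles in total.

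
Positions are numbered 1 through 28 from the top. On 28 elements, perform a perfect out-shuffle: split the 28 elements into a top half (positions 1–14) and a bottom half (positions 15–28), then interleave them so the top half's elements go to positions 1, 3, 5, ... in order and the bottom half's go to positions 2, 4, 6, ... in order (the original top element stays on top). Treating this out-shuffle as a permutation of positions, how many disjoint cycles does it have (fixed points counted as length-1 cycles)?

Trace each unvisited position around until it returns:
(1) (2 3 5 9 17 6 ... len 18) (4 7 13 25 22 16) (10 19) (28)
5 cycles in total.

5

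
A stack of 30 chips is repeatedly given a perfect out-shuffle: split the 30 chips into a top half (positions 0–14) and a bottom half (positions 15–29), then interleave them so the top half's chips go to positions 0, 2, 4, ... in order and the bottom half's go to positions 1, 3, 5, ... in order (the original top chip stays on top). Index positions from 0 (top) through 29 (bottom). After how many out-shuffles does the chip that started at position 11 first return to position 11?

28

Follow position 11 under repeated out-shuffles:
11 → 22 → 15 → 1 → 2 → 4 → 8 → 16 → ... → 11 (length 28)
It first returns after 28 out-shuffles.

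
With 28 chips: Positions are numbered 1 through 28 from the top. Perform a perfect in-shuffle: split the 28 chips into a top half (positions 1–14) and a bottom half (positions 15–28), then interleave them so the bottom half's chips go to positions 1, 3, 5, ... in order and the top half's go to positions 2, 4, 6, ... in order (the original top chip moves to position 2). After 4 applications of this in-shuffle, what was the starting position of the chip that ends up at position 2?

11

Work backwards from position 2, undoing one in-shuffle at a time:
2 ← 1 ← 15 ← 22 ← 11
So the chip now at position 2 started at position 11.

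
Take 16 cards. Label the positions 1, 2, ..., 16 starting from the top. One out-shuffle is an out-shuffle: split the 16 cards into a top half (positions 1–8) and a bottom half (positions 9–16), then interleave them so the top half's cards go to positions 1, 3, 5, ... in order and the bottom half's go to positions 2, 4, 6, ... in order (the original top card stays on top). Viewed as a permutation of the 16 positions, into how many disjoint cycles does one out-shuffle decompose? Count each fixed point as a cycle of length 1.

Trace each unvisited position around until it returns:
(1) (2 3 5 9) (4 7 13 10) (6 11) (8 15 14 12) (16)
6 cycles in total.

6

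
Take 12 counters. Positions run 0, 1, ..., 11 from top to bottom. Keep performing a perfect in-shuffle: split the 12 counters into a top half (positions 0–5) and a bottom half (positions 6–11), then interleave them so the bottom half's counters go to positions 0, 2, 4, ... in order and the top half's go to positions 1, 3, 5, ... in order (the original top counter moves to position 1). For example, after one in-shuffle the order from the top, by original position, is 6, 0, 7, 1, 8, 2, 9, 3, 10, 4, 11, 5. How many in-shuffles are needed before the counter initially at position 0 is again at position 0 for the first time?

12

Follow position 0 under repeated in-shuffles:
0 → 1 → 3 → 7 → 2 → 5 → 11 → 10 → 8 → 4 → 9 → 6 → 0
It first returns after 12 in-shuffles.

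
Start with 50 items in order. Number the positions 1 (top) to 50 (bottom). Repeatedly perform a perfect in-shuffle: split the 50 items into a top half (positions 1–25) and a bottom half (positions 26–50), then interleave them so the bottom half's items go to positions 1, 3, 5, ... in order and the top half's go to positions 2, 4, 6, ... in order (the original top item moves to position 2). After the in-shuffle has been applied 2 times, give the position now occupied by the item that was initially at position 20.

Track the item's position through each in-shuffle:
20 → 40 → 29

29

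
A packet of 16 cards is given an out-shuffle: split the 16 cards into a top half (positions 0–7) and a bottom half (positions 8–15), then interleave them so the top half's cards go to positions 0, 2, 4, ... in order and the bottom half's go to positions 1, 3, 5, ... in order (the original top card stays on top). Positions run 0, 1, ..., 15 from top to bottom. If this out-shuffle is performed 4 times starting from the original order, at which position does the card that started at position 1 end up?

1

Track the card's position through each out-shuffle:
1 → 2 → 4 → 8 → 1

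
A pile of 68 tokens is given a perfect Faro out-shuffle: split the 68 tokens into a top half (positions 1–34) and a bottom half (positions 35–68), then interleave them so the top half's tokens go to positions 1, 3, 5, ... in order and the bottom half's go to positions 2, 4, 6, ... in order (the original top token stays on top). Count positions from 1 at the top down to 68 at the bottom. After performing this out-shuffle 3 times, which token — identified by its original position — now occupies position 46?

Work backwards from position 46, undoing one out-shuffle at a time:
46 ← 57 ← 29 ← 15
So the token now at position 46 started at position 15.

15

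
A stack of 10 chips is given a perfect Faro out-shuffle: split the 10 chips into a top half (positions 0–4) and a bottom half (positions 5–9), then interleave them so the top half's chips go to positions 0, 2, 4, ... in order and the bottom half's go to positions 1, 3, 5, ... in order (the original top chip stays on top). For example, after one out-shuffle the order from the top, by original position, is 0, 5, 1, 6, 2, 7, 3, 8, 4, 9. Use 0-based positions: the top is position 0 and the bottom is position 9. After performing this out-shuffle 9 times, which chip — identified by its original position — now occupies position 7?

2

Work backwards from position 7, undoing one out-shuffle at a time:
7 ← 8 ← 4 ← 2 ← 1 ← 5 ← 7 ← 8 ← 4 ← 2
So the chip now at position 7 started at position 2.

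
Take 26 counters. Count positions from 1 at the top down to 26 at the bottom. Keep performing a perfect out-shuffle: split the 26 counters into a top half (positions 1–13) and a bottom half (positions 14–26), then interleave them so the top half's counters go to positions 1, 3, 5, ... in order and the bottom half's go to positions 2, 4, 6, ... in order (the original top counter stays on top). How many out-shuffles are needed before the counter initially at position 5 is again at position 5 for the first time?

20

Follow position 5 under repeated out-shuffles:
5 → 9 → 17 → 8 → 15 → 4 → 7 → 13 → 25 → 24 → 22 → 18 → 10 → 19 → 12 → 23 → 20 → 14 → 2 → 3 → 5
It first returns after 20 out-shuffles.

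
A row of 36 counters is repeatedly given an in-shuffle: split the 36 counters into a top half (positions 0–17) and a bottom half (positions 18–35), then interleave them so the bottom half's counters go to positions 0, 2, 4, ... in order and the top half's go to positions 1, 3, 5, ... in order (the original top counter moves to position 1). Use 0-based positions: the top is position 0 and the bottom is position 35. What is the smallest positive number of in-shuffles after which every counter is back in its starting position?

The in-shuffle permutes the 36 positions with cycle lengths [36].
Every counter is home exactly when every cycle has completed a whole number of laps, i.e. after lcm(36) = 36 in-shuffles.

36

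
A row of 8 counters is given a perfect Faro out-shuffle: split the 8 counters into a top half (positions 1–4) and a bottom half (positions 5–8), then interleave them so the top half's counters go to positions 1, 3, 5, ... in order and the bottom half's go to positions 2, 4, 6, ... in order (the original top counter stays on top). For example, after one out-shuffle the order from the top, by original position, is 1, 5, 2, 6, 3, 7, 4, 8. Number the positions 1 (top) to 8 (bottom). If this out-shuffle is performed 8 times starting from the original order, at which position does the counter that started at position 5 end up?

Track the counter's position through each out-shuffle:
5 → 2 → 3 → 5 → 2 → 3 → 5 → 2 → 3

3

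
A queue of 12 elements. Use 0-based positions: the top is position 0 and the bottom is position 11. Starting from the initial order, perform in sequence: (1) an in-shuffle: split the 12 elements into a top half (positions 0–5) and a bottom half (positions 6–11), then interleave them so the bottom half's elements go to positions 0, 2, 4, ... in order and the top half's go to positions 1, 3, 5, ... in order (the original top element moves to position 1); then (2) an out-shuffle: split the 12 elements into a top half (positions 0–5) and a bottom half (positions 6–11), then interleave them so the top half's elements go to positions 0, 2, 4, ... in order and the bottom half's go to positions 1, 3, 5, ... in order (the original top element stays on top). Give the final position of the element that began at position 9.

1

Track the element from position 9 forward through each operation:
  after op 1 (in-shuffle): 9 → 6
  after op 2 (out-shuffle): 6 → 1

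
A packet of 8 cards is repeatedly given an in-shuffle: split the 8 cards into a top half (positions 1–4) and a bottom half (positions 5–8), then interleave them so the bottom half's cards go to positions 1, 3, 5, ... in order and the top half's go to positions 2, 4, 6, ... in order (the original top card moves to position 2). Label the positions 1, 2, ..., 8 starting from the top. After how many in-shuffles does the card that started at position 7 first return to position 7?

6

Follow position 7 under repeated in-shuffles:
7 → 5 → 1 → 2 → 4 → 8 → 7
It first returns after 6 in-shuffles.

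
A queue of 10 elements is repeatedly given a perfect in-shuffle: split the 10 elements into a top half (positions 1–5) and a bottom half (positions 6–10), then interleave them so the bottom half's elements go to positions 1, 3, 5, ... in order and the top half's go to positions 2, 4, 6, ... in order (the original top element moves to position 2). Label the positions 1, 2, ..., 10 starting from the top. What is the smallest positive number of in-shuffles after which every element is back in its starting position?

The in-shuffle permutes the 10 positions with cycle lengths [10].
Every element is home exactly when every cycle has completed a whole number of laps, i.e. after lcm(10) = 10 in-shuffles.

10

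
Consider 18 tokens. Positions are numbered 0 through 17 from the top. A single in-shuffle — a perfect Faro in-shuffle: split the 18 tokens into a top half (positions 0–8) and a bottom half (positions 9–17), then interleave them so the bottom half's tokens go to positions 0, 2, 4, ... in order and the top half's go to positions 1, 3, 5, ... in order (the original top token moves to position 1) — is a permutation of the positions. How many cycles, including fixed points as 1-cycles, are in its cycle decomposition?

Trace each unvisited position around until it returns:
(0 1 3 7 15 12 ... len 18)
1 cycle in total.

1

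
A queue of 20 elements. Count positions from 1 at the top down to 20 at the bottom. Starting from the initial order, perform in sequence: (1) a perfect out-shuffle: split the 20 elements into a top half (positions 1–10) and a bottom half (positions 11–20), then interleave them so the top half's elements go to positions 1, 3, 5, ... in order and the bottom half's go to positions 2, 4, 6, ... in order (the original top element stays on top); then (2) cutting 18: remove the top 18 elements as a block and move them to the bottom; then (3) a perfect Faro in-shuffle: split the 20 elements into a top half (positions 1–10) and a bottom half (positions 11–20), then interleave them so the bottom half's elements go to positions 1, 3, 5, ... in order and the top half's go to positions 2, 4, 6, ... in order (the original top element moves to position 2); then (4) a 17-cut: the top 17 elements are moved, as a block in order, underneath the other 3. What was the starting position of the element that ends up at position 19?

13

Undo the operations in reverse order, starting from position 19:
  undo op 4 (cut 17): 19 ← 16
  undo op 3 (in-shuffle, from top half): 16 ← 8
  undo op 2 (cut 18): 8 ← 6
  undo op 1 (out-shuffle, from bottom half): 6 ← 13
So the element at position 19 came from original position 13.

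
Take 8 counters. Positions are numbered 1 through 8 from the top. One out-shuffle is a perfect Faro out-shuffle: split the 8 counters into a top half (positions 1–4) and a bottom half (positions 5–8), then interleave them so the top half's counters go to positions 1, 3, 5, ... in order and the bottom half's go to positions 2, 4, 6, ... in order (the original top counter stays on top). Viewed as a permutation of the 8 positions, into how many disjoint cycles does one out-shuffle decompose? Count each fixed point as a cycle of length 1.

4

Trace each unvisited position around until it returns:
(1) (2 3 5) (4 7 6) (8)
4 cycles in total.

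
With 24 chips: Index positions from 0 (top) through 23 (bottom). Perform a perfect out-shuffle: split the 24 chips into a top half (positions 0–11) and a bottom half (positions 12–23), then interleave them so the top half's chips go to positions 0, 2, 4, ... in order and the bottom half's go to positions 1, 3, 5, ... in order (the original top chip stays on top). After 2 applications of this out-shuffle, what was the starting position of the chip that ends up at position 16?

4

Work backwards from position 16, undoing one out-shuffle at a time:
16 ← 8 ← 4
So the chip now at position 16 started at position 4.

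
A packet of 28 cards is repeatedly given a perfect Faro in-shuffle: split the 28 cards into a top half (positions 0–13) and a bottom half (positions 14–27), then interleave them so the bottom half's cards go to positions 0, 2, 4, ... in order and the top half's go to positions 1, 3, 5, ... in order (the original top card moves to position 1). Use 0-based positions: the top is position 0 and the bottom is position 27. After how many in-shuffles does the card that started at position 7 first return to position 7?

Follow position 7 under repeated in-shuffles:
7 → 15 → 2 → 5 → 11 → 23 → 18 → 8 → ... → 7 (length 28)
It first returns after 28 in-shuffles.

28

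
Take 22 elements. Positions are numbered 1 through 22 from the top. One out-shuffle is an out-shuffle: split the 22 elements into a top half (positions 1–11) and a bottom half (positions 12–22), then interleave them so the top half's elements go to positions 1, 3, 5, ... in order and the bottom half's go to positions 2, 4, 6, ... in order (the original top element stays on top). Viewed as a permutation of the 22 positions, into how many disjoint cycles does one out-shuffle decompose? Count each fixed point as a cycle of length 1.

Trace each unvisited position around until it returns:
(1) (2 3 5 9 17 12) (4 7 13) (6 11 21 20 18 14) (8 15) (10 19 16) (22)
7 cycles in total.

7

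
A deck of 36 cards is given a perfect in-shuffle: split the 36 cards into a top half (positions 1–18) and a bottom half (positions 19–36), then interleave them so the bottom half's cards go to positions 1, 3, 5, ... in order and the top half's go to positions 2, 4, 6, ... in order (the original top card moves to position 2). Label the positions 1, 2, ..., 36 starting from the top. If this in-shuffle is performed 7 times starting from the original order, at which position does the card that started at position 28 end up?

32

Track the card's position through each in-shuffle:
28 → 19 → 1 → 2 → 4 → 8 → 16 → 32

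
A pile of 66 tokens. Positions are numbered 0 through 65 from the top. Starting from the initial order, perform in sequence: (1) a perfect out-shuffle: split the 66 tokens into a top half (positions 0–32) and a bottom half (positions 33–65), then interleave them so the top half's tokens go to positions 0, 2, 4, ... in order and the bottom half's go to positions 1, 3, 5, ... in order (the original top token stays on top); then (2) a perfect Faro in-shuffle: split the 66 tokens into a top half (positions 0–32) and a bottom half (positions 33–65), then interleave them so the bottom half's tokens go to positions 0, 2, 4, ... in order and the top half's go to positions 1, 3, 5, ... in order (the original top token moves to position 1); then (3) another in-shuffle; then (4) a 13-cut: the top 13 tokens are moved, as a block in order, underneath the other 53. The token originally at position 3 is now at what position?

14

Track the token from position 3 forward through each operation:
  after op 1 (out-shuffle): 3 → 6
  after op 2 (in-shuffle): 6 → 13
  after op 3 (in-shuffle): 13 → 27
  after op 4 (cut 13): 27 → 14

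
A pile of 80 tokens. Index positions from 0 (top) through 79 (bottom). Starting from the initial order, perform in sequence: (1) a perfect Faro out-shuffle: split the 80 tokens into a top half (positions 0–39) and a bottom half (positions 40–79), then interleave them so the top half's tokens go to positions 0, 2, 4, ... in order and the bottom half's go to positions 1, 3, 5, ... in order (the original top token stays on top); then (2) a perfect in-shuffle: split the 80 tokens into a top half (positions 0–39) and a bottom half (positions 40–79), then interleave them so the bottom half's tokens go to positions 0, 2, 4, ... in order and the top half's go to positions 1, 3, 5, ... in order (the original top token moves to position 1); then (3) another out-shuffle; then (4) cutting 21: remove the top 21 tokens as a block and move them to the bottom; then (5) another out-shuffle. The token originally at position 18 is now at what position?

13

Track the token from position 18 forward through each operation:
  after op 1 (out-shuffle): 18 → 36
  after op 2 (in-shuffle): 36 → 73
  after op 3 (out-shuffle): 73 → 67
  after op 4 (cut 21): 67 → 46
  after op 5 (out-shuffle): 46 → 13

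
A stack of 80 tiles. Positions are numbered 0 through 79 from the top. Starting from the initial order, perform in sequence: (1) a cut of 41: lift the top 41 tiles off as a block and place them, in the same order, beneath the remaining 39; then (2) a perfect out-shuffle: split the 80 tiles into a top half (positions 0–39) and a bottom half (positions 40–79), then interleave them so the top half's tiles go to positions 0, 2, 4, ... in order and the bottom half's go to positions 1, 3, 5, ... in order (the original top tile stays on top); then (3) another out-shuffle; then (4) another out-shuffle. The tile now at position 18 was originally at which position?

Undo the operations in reverse order, starting from position 18:
  undo op 4 (out-shuffle, from top half): 18 ← 9
  undo op 3 (out-shuffle, from bottom half): 9 ← 44
  undo op 2 (out-shuffle, from top half): 44 ← 22
  undo op 1 (cut 41): 22 ← 63
So the tile at position 18 came from original position 63.

63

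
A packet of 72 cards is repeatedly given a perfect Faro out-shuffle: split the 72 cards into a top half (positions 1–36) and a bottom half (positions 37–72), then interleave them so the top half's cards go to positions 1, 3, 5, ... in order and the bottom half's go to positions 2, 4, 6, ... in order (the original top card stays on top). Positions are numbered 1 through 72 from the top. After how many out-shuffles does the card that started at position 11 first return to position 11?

Follow position 11 under repeated out-shuffles:
11 → 21 → 41 → 10 → 19 → 37 → 2 → 3 → ... → 11 (length 35)
It first returns after 35 out-shuffles.

35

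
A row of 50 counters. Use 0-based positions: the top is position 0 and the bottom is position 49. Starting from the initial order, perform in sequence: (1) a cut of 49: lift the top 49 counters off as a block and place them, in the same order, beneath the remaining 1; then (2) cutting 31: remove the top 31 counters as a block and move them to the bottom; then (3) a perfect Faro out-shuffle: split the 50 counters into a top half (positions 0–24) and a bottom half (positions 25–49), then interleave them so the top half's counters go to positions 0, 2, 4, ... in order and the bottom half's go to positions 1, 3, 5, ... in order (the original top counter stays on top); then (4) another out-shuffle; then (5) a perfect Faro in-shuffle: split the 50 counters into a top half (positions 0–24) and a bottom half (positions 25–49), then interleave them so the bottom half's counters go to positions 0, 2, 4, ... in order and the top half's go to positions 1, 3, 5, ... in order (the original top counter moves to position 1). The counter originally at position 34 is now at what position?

33

Track the counter from position 34 forward through each operation:
  after op 1 (cut 49): 34 → 35
  after op 2 (cut 31): 35 → 4
  after op 3 (out-shuffle): 4 → 8
  after op 4 (out-shuffle): 8 → 16
  after op 5 (in-shuffle): 16 → 33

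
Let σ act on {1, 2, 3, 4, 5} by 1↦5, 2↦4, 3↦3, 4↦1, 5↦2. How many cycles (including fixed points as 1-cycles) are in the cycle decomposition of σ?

2

Cycle decomposition: (1 5 2 4) (3).
2 cycles.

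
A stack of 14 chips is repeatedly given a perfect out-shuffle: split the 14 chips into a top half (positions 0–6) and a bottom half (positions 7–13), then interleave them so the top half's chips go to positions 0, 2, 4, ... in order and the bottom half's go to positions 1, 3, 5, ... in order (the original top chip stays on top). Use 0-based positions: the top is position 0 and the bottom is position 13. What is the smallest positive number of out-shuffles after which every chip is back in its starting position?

The out-shuffle permutes the 14 positions with cycle lengths [1, 1, 12].
Every chip is home exactly when every cycle has completed a whole number of laps, i.e. after lcm(1, 12) = 12 out-shuffles.

12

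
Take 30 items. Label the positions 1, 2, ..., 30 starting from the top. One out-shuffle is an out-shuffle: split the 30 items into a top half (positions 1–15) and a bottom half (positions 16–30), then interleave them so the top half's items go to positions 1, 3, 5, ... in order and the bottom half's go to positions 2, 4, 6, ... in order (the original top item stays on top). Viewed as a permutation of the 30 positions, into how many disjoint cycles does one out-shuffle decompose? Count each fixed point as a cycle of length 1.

3

Trace each unvisited position around until it returns:
(1) (2 3 5 9 17 4 ... len 28) (30)
3 cycles in total.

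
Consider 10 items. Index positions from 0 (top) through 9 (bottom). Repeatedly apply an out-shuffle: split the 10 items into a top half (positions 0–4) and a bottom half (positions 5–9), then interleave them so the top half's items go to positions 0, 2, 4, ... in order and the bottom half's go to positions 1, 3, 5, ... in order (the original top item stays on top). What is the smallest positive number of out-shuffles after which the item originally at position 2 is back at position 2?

6

Follow position 2 under repeated out-shuffles:
2 → 4 → 8 → 7 → 5 → 1 → 2
It first returns after 6 out-shuffles.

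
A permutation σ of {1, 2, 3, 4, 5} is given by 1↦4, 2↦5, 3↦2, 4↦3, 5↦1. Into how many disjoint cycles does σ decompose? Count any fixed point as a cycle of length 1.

Cycle decomposition: (1 4 3 2 5).
1 cycle.

1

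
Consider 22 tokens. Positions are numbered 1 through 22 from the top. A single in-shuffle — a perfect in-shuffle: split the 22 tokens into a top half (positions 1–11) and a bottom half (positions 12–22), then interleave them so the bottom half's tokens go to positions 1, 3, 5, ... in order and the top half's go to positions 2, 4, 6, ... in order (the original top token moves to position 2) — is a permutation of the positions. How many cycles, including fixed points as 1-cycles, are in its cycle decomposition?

Trace each unvisited position around until it returns:
(1 2 4 8 16 9 ... len 11) (5 10 20 17 11 22 ... len 11)
2 cycles in total.

2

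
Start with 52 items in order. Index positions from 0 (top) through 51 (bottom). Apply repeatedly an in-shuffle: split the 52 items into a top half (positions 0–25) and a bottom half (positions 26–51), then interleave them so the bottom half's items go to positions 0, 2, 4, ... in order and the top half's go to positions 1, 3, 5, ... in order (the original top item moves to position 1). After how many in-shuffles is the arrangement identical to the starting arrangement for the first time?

The in-shuffle permutes the 52 positions with cycle lengths [52].
Every item is home exactly when every cycle has completed a whole number of laps, i.e. after lcm(52) = 52 in-shuffles.

52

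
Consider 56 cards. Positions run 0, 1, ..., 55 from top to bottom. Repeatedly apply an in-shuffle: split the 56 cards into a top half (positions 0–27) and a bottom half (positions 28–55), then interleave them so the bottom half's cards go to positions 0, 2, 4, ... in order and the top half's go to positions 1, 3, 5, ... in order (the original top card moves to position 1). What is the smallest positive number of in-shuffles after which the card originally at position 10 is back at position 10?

Follow position 10 under repeated in-shuffles:
10 → 21 → 43 → 30 → 4 → 9 → 19 → 39 → 22 → 45 → 34 → 12 → 25 → 51 → 46 → 36 → 16 → 33 → 10
It first returns after 18 in-shuffles.

18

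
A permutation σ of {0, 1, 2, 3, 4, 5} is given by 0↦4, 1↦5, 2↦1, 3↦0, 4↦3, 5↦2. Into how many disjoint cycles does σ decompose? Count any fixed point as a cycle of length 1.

Cycle decomposition: (0 4 3) (1 5 2).
2 cycles.

2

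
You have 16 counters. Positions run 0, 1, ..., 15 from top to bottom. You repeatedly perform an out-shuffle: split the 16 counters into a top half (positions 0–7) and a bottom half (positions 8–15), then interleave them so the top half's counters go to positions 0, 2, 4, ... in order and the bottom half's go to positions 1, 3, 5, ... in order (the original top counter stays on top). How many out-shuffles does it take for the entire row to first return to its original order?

The out-shuffle permutes the 16 positions with cycle lengths [1, 1, 2, 4, 4, 4].
Every counter is home exactly when every cycle has completed a whole number of laps, i.e. after lcm(1, 2, 4) = 4 out-shuffles.

4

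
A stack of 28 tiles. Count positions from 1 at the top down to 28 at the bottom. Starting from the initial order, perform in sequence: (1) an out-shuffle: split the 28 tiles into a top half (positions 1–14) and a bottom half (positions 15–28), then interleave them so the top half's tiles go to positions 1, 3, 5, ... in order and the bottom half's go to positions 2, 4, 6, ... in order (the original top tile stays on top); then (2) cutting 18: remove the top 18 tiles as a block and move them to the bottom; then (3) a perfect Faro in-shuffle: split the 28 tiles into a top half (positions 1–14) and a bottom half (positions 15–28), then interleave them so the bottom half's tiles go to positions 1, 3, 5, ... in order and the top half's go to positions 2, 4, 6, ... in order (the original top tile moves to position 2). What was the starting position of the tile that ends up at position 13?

6

Undo the operations in reverse order, starting from position 13:
  undo op 3 (in-shuffle, from bottom half): 13 ← 21
  undo op 2 (cut 18): 21 ← 11
  undo op 1 (out-shuffle, from top half): 11 ← 6
So the tile at position 13 came from original position 6.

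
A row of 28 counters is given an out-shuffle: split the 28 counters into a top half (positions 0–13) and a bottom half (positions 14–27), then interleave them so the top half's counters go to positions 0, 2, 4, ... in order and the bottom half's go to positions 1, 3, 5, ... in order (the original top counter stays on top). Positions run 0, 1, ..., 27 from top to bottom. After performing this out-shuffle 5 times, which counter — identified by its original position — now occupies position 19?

Work backwards from position 19, undoing one out-shuffle at a time:
19 ← 23 ← 25 ← 26 ← 13 ← 20
So the counter now at position 19 started at position 20.

20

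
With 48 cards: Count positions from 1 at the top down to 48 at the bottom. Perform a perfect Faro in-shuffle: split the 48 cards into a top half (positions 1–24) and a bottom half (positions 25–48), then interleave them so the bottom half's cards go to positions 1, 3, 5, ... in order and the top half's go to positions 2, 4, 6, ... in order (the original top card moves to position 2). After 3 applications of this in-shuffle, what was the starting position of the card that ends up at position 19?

33

Work backwards from position 19, undoing one in-shuffle at a time:
19 ← 34 ← 17 ← 33
So the card now at position 19 started at position 33.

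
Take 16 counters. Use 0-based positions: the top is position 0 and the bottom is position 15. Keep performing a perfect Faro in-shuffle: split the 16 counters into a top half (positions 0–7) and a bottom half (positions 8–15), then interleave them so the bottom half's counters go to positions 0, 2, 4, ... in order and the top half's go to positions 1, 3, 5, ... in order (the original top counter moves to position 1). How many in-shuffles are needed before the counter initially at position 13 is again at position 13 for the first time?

Follow position 13 under repeated in-shuffles:
13 → 10 → 4 → 9 → 2 → 5 → 11 → 6 → 13
It first returns after 8 in-shuffles.

8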